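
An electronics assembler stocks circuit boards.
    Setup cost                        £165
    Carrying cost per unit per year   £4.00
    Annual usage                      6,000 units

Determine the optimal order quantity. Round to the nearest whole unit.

704 units

2DS/H = 2·6,000·165/4 = 495,000.00
EOQ = √495,000.00 ≈ 703.56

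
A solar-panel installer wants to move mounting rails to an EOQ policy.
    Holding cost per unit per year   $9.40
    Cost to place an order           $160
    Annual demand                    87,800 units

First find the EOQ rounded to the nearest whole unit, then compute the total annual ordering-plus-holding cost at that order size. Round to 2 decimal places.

Optimal lot size Q* = (2 × 87,800 × $160 / $9.4)^½ ≈ 1,728.85 → Q = 1,729 units
Ordering: D/Q × S = 87,800/1,729 × $160 = $8,124.93
Holding:  Q/2 × H = 1,729/2 × $9.4 = $8,126.30
Total = $8,124.93 + $8,126.30 = $16,251.23

$16,251.23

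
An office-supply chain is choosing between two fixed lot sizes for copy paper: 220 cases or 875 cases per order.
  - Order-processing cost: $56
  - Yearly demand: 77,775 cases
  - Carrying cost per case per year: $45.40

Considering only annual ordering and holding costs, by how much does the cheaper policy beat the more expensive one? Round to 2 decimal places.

$48.83

For each Q, cost = (D/Q)·S + (Q/2)·H.
TC(220) = (77,775/220)×56 + (220/2)×45.4 = $24,791.27
TC(875) = (77,775/875)×56 + (875/2)×45.4 = $24,840.10
Lots of 220 are cheaper by $48.83.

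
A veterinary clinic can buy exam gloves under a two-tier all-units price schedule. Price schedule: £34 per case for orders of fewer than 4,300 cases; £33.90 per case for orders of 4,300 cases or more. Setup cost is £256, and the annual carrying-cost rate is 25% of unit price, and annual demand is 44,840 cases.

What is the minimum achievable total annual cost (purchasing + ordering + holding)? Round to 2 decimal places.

H₁ = 25%×£34 = £8.5000;  H₂ = 25%×£33.90 = £8.4750
EOQ₁ = √(2×44,840×256/8.5000) = 1,643.46  (< 4,300, feasible at tier 1)
EOQ₂ = √(2×44,840×256/8.4750) = 1,645.88  (< 4,300 → use Q = 4,300 at tier-2 price)
TC(tier 1 (EOQ₁), Q≈1,643.5) = £1,538,529.38
TC(tier 2, Q≈4,300.0) = £1,540,966.79
Minimum at tier 1 (EOQ₁): £1,538,529.38

£1,538,529.38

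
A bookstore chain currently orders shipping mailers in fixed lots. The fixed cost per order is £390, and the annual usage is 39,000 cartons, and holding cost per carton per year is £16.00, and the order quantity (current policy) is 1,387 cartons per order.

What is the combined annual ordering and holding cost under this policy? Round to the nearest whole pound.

£22,062

Annual ordering cost = (D/Q)·S = (39,000/1,387) × 390 = £10,966.11
Annual holding cost  = (Q/2)·H = (1,387/2) × 16 = £11,096.00
Total = £10,966.11 + £11,096.00 = £22,062.11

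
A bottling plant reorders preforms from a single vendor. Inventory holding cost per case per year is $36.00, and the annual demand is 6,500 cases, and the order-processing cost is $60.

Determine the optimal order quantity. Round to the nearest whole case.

147 cases

Q* = √(2·D·S / H) = √(2·6,500·60 / 36) = √21,666.7 ≈ 147.20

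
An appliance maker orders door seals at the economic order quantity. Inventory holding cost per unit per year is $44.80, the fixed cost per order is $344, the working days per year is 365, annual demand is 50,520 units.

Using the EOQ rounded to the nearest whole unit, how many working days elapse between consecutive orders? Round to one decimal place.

Optimal lot size Q* = (2 × 50,520 × $344 / $44.8)^½ ≈ 880.82 → Q = 881 units
T = Q/D × 365 days = 881/50,520 × 365 = 6.365 days

6.4 days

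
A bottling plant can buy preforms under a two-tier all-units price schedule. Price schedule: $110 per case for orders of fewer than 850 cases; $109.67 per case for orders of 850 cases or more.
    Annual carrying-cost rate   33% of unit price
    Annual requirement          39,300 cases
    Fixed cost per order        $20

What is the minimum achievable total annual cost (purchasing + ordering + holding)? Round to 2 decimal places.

$4,326,336.92

H₁ = 33%×$110 = $36.3000;  H₂ = 33%×$109.67 = $36.1911
EOQ₁ = √(2×39,300×20/36.3000) = 208.10  (< 850, feasible at tier 1)
EOQ₂ = √(2×39,300×20/36.1911) = 208.41  (< 850 → use Q = 850 at tier-2 price)
TC(tier 1 (EOQ₁), Q≈208.1) = $4,330,554.05
TC(tier 2, Q≈850.0) = $4,326,336.92
Minimum at tier 2: $4,326,336.92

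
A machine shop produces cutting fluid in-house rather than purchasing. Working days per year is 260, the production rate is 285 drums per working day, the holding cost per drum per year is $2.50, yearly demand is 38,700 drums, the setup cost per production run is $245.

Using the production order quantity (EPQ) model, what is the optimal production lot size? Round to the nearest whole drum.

3,985 drums

d = 38,700/260 = 148.8462 drums/day;  effective holding cost H(1 − d/p) = 2.5·(1 − 148.8462/285) = 1.19433
Q* = √(2DS / H_eff) = √(2·38,700·245 / 1.19433) ≈ 3,984.66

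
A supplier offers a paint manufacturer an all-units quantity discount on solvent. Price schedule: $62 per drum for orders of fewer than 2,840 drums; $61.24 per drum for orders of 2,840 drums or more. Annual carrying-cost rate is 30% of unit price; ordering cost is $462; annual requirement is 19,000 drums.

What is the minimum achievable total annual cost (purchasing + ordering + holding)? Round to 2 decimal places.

$1,192,739.09

H₁ = 30%×$62 = $18.6000;  H₂ = 30%×$61.24 = $18.3720
EOQ₁ = √(2×19,000×462/18.6000) = 971.53  (< 2,840, feasible at tier 1)
EOQ₂ = √(2×19,000×462/18.3720) = 977.54  (< 2,840 → use Q = 2,840 at tier-2 price)
TC(tier 1 (EOQ₁), Q≈971.5) = $1,196,070.46
TC(tier 2, Q≈2,840.0) = $1,192,739.09
Minimum at tier 2: $1,192,739.09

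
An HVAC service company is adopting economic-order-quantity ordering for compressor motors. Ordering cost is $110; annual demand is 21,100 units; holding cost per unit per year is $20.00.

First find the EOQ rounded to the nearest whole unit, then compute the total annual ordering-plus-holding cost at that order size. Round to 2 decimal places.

$9,635.35

Optimal lot size Q* = (2 × 21,100 × $110 / $20)^½ ≈ 481.77 → Q = 482 units
Orders/yr = 21,100/482 = 43.776; ordering cost = 43.776 × $110 = $4,815.35
Average inventory = 482/2 = 241; holding cost = 241 × $20 = $4,820.00
Total = $4,815.35 + $4,820.00 = $9,635.35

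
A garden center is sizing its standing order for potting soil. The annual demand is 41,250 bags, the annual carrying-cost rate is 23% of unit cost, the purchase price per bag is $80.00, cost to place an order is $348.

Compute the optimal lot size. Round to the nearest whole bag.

1,249 bags

Carrying cost H = $80 × 23% = $18.4000/bag/yr
2DS/H = 2·41,250·348/18.4 = 1,560,326.09
EOQ = √1,560,326.09 ≈ 1,249.13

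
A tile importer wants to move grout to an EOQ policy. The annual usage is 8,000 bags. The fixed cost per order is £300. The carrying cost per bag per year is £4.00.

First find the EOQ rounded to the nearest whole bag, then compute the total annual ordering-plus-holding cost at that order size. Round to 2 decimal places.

EOQ = √(2DS/H) = √(2 × 8,000 × 300 / 4)
    = √(1,200,000.00) ≈ 1,095.45 → Q = 1,095 bags
Ordering: D/Q × S = 8,000/1,095 × £300 = £2,191.78
Holding:  Q/2 × H = 1,095/2 × £4 = £2,190.00
Total = £2,191.78 + £2,190.00 = £4,381.78

£4,381.78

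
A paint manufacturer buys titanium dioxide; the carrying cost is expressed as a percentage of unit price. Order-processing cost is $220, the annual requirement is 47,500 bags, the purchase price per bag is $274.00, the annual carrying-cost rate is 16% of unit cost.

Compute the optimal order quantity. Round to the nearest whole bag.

H = i·C = 0.16 × $274 = $43.8400 per bag-year
Q* = √(2·D·S / H) = √(2·47,500·220 / 43.84) = √476,733.6 ≈ 690.46

690 bags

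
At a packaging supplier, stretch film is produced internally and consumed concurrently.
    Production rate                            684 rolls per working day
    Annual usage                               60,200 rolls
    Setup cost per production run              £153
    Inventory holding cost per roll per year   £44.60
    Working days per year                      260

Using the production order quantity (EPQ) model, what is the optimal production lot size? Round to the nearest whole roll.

790 rolls

Daily demand d = 60,200/260 = 231.538; p = 684; 1 − d/p = 0.66149
EPQ = √(2DS / (H(1 − d/p)))
    = √(2 × 60,200 × 153 / (44.6 × 0.66149)) ≈ 790.18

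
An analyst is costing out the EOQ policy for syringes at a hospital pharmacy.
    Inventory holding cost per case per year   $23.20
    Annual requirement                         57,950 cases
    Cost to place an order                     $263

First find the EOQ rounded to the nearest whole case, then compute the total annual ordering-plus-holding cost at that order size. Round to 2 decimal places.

$26,592.77

Q* = √(2·D·S / H) = √(2·57,950·263 / 23.2) = √1,313,866.4 ≈ 1,146.24 → Q = 1,146 cases
Orders/yr = 57,950/1,146 = 50.567; ordering cost = 50.567 × $263 = $13,299.17
Average inventory = 1,146/2 = 573; holding cost = 573 × $23.2 = $13,293.60
Total = $13,299.17 + $13,293.60 = $26,592.77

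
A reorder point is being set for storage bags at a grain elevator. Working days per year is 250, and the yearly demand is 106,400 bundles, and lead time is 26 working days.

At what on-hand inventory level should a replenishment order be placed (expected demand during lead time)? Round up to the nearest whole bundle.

Daily demand d = 106,400 / 250 = 425.600 bundles/day
Demand during lead time = 425.600 × 26 = 11,065.60
Reorder point = 11,065.60 → round up

11,066 bundles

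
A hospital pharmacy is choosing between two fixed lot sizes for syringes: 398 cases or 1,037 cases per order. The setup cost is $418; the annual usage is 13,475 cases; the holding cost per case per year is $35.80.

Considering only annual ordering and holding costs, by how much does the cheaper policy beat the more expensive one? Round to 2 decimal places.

Annual cost at Q: ordering D·S/Q plus holding Q·H/2.
TC(398) = (13,475/398)×418 + (398/2)×35.8 = $21,276.34
TC(1,037) = (13,475/1,037)×418 + (1,037/2)×35.8 = $23,993.88
Lots of 398 are cheaper by $2,717.55.

$2,717.55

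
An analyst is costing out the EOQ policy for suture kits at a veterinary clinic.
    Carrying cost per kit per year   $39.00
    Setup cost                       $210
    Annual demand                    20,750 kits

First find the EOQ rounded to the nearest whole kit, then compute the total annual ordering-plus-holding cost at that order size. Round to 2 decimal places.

$18,435.97

2DS/H = 2·20,750·210/39 = 223,461.54
EOQ = √223,461.54 ≈ 472.72 → Q = 473 kits
Orders/yr = 20,750/473 = 43.869; ordering cost = 43.869 × $210 = $9,212.47
Average inventory = 473/2 = 236.5; holding cost = 236.5 × $39 = $9,223.50
Total = $9,212.47 + $9,223.50 = $18,435.97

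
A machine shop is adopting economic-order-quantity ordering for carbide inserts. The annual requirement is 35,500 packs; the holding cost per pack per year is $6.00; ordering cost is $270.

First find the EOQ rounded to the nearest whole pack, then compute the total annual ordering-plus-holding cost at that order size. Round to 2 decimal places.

2DS/H = 2·35,500·270/6 = 3,195,000.00
EOQ = √3,195,000.00 ≈ 1,787.46 → Q = 1,787 packs
Annual ordering cost = (D/Q)·S = (35,500/1,787) × 270 = $5,363.74
Annual holding cost  = (Q/2)·H = (1,787/2) × 6 = $5,361.00
Total = $5,363.74 + $5,361.00 = $10,724.74

$10,724.74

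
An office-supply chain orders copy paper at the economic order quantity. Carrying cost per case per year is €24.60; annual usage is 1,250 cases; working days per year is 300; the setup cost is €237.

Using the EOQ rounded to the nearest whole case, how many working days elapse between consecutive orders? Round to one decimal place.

37.2 days

Q* = √(2·D·S / H) = √(2·1,250·237 / 24.6) = √24,085.4 ≈ 155.19 → Q = 155 cases
Cycle time = (working days × Q)/D = (300 × 155) / 1,250 = 37.200 days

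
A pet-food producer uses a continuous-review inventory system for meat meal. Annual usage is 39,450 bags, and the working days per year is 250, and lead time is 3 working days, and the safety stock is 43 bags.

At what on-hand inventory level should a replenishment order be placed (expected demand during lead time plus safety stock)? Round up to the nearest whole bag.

517 bags

Daily demand d = 39,450 / 250 = 157.800 bags/day
Demand during lead time = 157.800 × 3 = 473.40
Reorder point = 473.40 + 43 = 516.40 → round up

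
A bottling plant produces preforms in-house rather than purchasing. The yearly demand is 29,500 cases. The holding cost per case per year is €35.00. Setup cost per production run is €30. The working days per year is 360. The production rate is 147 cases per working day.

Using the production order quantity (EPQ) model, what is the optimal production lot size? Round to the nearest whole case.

338 cases

Daily demand d = 29,500/360 = 81.944; p = 147; 1 − d/p = 0.44255
EPQ = √(2DS / (H(1 − d/p)))
    = √(2 × 29,500 × 30 / (35 × 0.44255)) ≈ 338.04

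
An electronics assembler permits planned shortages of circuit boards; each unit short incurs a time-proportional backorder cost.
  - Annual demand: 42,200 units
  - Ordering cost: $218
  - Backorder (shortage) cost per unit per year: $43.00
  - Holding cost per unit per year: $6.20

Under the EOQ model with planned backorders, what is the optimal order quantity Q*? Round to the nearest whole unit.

Q* = √(2DS/H) · √((H + b)/b)
   = √(2 × 42,200 × 218 / 6.2) · √((6.2 + 43) / 43)
   = 1,722.676 × 1.0697 ≈ 1,842.69

1,843 units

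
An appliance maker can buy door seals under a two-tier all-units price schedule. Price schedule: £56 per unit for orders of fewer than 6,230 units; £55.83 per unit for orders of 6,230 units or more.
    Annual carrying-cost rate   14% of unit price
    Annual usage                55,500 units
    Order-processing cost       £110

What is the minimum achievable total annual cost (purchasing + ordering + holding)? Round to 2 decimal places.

£3,117,783.99

H₁ = 14%×£56 = £7.8400;  H₂ = 14%×£55.83 = £7.8162
EOQ₁ = √(2×55,500×110/7.8400) = 1,247.96  (< 6,230, feasible at tier 1)
EOQ₂ = √(2×55,500×110/7.8162) = 1,249.86  (< 6,230 → use Q = 6,230 at tier-2 price)
TC(tier 1 (EOQ₁), Q≈1,248.0) = £3,117,783.99
TC(tier 2, Q≈6,230.0) = £3,123,892.40
Minimum at tier 1 (EOQ₁): £3,117,783.99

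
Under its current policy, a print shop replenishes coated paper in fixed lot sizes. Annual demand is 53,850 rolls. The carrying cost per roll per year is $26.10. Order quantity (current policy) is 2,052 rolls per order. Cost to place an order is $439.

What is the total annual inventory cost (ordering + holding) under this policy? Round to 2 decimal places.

$38,299.14

Ordering: D/Q × S = 53,850/2,052 × $439 = $11,520.54
Holding:  Q/2 × H = 2,052/2 × $26.1 = $26,778.60
Total = $11,520.54 + $26,778.60 = $38,299.14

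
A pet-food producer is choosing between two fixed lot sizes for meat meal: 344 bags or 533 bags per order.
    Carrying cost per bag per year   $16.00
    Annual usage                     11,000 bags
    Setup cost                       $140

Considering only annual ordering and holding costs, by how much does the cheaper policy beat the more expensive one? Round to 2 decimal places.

$75.44

For each Q, cost = (D/Q)·S + (Q/2)·H.
TC(344) = (11,000/344)×140 + (344/2)×16 = $7,228.74
TC(533) = (11,000/533)×140 + (533/2)×16 = $7,153.31
Cheaper: Q = 533.  Difference = $75.44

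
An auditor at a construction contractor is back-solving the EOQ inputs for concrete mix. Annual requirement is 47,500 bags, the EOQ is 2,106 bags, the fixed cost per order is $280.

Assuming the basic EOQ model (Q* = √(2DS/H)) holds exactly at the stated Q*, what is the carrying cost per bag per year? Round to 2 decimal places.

$6.00

From Q* = √(2DS/H) ⇒ Q*² = 2DS/H.
H = 2DS / Q² = 2 × 47,500 × 280 / 2,106² = 5.9974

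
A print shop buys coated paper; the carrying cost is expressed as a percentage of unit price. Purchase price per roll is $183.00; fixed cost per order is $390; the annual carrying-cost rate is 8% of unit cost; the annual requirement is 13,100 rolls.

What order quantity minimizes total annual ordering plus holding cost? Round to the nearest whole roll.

835 rolls

Carrying cost H = $183 × 8% = $14.6400/roll/yr
2DS/H = 2·13,100·390/14.64 = 697,950.82
EOQ = √697,950.82 ≈ 835.43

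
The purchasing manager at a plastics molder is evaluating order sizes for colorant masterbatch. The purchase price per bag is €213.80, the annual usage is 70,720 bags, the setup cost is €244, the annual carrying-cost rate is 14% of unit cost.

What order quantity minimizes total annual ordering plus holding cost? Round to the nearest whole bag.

1,074 bags

H = i·C = 0.14 × €213.8 = €29.9320 per bag-year
EOQ = √(2DS/H) = √(2 × 70,720 × 244 / 29.932)
    = √(1,152,992.12) ≈ 1,073.77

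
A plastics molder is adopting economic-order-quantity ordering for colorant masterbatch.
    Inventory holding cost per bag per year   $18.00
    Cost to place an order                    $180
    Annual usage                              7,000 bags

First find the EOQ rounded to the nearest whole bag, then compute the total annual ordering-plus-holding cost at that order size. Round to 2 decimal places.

$6,734.98

2DS/H = 2·7,000·180/18 = 140,000.00
EOQ = √140,000.00 ≈ 374.17 → Q = 374 bags
Orders/yr = 7,000/374 = 18.717; ordering cost = 18.717 × $180 = $3,368.98
Average inventory = 374/2 = 187; holding cost = 187 × $18 = $3,366.00
Total = $3,368.98 + $3,366.00 = $6,734.98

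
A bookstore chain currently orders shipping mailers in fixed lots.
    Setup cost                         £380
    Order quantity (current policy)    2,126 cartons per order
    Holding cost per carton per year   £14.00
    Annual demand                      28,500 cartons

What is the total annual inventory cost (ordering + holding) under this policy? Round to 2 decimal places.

£19,976.07

Orders/yr = 28,500/2,126 = 13.405; ordering cost = 13.405 × £380 = £5,094.07
Average inventory = 2,126/2 = 1063; holding cost = 1063 × £14 = £14,882.00
Total = £5,094.07 + £14,882.00 = £19,976.07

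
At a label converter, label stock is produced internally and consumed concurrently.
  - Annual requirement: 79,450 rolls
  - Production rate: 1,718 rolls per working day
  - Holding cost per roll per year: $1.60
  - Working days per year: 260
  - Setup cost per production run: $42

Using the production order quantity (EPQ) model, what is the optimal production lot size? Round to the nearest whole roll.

Daily demand d = 79,450/260 = 305.577; p = 1718; 1 − d/p = 0.82213
EPQ = √(2DS / (H(1 − d/p)))
    = √(2 × 79,450 × 42 / (1.6 × 0.82213)) ≈ 2,252.45

2,252 rolls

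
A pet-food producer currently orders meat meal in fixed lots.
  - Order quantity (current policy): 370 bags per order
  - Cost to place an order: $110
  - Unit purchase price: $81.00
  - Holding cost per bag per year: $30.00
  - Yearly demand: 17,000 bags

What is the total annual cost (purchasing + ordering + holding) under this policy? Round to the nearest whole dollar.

$1,387,604

Ordering: D/Q × S = 17,000/370 × $110 = $5,054.05
Holding:  Q/2 × H = 370/2 × $30 = $5,550.00
Purchase cost = D·C = 17,000 × 81 = $1,377,000.00
Total = $5,054.05 + $5,550.00 + $1,377,000.00 = $1,387,604.05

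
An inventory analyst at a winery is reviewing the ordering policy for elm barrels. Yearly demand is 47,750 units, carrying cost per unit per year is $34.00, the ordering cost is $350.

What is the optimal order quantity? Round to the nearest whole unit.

Q* = √(2·D·S / H) = √(2·47,750·350 / 34) = √983,088.2 ≈ 991.51

992 units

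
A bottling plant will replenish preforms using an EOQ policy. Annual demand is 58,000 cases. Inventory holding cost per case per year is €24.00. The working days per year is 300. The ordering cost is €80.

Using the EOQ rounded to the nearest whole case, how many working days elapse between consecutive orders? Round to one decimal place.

3.2 days

Optimal lot size Q* = (2 × 58,000 × €80 / €24)^½ ≈ 621.83 → Q = 622 cases
Days between orders = 300 / (D/Q) = 300 / 93.248 ≈ 3.217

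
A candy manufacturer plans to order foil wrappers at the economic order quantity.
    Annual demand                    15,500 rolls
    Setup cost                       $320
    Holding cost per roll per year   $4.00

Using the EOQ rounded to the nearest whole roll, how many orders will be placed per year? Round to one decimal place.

EOQ = √(2DS/H) = √(2 × 15,500 × 320 / 4)
    = √(2,480,000.00) ≈ 1,574.80 → Q = 1,575
N = D/Q = 15,500/1,575 ≈ 9.841 orders/yr

9.8 orders per year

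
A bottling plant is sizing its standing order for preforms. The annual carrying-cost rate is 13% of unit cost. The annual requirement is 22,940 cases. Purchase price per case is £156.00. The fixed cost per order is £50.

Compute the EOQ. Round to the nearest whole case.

H = i·C = 0.13 × £156 = £20.2800 per case-year
Q* = √(2·D·S / H) = √(2·22,940·50 / 20.28) = √113,116.4 ≈ 336.33

336 cases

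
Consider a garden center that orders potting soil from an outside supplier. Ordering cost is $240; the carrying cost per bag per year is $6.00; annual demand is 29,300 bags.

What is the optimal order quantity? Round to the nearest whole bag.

1,531 bags

2DS/H = 2·29,300·240/6 = 2,344,000.00
EOQ = √2,344,000.00 ≈ 1,531.01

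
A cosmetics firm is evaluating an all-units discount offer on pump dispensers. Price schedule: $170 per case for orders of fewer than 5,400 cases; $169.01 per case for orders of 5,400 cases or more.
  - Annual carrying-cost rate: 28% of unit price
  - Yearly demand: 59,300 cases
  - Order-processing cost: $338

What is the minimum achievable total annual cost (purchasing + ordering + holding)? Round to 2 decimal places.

H₁ = 28%×$170 = $47.6000;  H₂ = 28%×$169.01 = $47.3228
EOQ₁ = √(2×59,300×338/47.6000) = 917.69  (< 5,400, feasible at tier 1)
EOQ₂ = √(2×59,300×338/47.3228) = 920.38  (< 5,400 → use Q = 5,400 at tier-2 price)
TC(tier 1 (EOQ₁), Q≈917.7) = $10,124,682.17
TC(tier 2, Q≈5,400.0) = $10,153,776.30
Minimum at tier 1 (EOQ₁): $10,124,682.17

$10,124,682.17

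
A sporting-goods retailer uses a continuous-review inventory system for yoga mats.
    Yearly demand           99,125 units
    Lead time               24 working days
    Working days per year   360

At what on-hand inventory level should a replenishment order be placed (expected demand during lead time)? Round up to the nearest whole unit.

Daily demand d = 99,125 / 360 = 275.347 units/day
Demand during lead time = 275.347 × 24 = 6,608.33
Reorder point = 6,608.33 → round up

6,609 units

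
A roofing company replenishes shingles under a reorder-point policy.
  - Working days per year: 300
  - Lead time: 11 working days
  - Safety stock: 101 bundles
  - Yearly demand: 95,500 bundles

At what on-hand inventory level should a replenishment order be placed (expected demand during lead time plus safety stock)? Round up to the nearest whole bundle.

Daily demand d = 95,500 / 300 = 318.333 bundles/day
Demand during lead time = 318.333 × 11 = 3,501.67
Reorder point = 3,501.67 + 101 = 3,602.67 → round up

3,603 bundles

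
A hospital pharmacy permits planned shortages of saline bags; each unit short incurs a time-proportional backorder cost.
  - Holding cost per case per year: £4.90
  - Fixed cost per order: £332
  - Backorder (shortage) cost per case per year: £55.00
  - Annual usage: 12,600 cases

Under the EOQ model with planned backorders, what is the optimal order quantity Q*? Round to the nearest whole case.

Q* = √(2DS/H) · √((H + b)/b)
   = √(2 × 12,600 × 332 / 4.9) · √((4.9 + 55) / 55)
   = 1,306.686 × 1.0436 ≈ 1,363.65

1,364 cases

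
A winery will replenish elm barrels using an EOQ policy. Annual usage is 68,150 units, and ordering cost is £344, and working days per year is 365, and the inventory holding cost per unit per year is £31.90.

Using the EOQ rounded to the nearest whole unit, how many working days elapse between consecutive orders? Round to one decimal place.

Optimal lot size Q* = (2 × 68,150 × £344 / £31.9)^½ ≈ 1,212.36 → Q = 1,212 units
T = Q/D × 365 days = 1,212/68,150 × 365 = 6.491 days

6.5 days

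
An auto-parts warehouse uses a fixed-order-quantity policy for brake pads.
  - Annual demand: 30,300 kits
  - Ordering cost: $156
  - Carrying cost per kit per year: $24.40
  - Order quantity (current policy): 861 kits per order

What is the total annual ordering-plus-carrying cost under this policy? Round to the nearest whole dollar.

Ordering: D/Q × S = 30,300/861 × $156 = $5,489.90
Holding:  Q/2 × H = 861/2 × $24.4 = $10,504.20
Total = $5,489.90 + $10,504.20 = $15,994.10

$15,994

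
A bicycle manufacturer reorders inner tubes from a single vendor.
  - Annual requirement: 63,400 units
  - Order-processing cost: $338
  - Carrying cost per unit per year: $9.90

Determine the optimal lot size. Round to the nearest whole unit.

2,081 units

EOQ = √(2DS/H) = √(2 × 63,400 × 338 / 9.9)
    = √(4,329,131.31) ≈ 2,080.66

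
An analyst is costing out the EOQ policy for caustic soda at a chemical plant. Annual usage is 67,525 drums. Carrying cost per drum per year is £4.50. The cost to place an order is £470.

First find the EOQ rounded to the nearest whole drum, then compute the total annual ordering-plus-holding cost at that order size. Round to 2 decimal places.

£16,900.61

Optimal lot size Q* = (2 × 67,525 × £470 / £4.5)^½ ≈ 3,755.69 → Q = 3,756 drums
Orders/yr = 67,525/3,756 = 17.978; ordering cost = 17.978 × £470 = £8,449.61
Average inventory = 3,756/2 = 1878; holding cost = 1878 × £4.5 = £8,451.00
Total = £8,449.61 + £8,451.00 = £16,900.61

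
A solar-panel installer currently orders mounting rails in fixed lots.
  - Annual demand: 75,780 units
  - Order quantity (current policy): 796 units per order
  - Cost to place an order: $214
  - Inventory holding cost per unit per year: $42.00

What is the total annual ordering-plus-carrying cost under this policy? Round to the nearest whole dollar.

$37,089

Orders/yr = 75,780/796 = 95.201; ordering cost = 95.201 × $214 = $20,373.02
Average inventory = 796/2 = 398; holding cost = 398 × $42 = $16,716.00
Total = $20,373.02 + $16,716.00 = $37,089.02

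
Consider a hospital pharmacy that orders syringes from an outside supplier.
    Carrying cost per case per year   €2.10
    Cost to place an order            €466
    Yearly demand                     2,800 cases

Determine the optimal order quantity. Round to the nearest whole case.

Optimal lot size Q* = (2 × 2,800 × €466 / €2.1)^½ ≈ 1,114.75

1,115 cases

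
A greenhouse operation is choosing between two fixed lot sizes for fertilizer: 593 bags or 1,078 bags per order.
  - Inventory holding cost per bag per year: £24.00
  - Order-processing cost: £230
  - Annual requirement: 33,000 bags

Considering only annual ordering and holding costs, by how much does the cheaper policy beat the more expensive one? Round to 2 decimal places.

£61.49

For each Q, cost = (D/Q)·S + (Q/2)·H.
TC(593) = (33,000/593)×230 + (593/2)×24 = £19,915.33
TC(1,078) = (33,000/1,078)×230 + (1,078/2)×24 = £19,976.82
Cheaper: Q = 593.  Difference = £61.49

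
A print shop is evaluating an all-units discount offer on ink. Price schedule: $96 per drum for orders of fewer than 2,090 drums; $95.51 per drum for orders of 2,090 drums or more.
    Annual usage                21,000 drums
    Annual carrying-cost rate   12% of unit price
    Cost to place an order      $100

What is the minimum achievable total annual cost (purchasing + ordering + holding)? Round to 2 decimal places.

$2,018,691.74

H₁ = 12%×$96 = $11.5200;  H₂ = 12%×$95.51 = $11.4612
EOQ₁ = √(2×21,000×100/11.5200) = 603.81  (< 2,090, feasible at tier 1)
EOQ₂ = √(2×21,000×100/11.4612) = 605.35  (< 2,090 → use Q = 2,090 at tier-2 price)
TC(tier 1 (EOQ₁), Q≈603.8) = $2,022,955.86
TC(tier 2, Q≈2,090.0) = $2,018,691.74
Minimum at tier 2: $2,018,691.74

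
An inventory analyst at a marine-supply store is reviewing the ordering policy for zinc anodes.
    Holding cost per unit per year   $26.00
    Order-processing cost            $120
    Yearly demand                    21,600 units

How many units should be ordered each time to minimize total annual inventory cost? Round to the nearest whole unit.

EOQ = √(2DS/H) = √(2 × 21,600 × 120 / 26)
    = √(199,384.62) ≈ 446.53

447 units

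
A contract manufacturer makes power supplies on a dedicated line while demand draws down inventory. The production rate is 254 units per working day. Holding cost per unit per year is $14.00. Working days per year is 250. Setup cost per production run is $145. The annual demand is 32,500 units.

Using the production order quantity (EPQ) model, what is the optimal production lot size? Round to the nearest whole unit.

d = 32,500/250 = 130.0000 units/day;  effective holding cost H(1 − d/p) = 14·(1 − 130.0000/254) = 6.83465
Q* = √(2DS / H_eff) = √(2·32,500·145 / 6.83465) ≈ 1,174.31

1,174 units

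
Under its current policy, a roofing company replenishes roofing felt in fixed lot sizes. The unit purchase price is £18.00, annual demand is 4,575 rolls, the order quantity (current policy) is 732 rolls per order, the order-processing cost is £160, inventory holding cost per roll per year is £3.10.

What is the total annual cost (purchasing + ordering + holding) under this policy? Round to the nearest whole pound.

Ordering: D/Q × S = 4,575/732 × £160 = £1,000.00
Holding:  Q/2 × H = 732/2 × £3.1 = £1,134.60
Purchase cost = D·C = 4,575 × 18 = £82,350.00
Total = £1,000.00 + £1,134.60 + £82,350.00 = £84,484.60

£84,485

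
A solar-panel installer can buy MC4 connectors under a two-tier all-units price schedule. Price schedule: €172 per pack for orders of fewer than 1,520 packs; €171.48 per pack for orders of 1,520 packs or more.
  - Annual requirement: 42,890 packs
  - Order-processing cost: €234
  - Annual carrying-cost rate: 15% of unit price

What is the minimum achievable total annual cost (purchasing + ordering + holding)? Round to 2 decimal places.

€7,380,928.72

H₁ = 15%×€172 = €25.8000;  H₂ = 15%×€171.48 = €25.7220
EOQ₁ = √(2×42,890×234/25.8000) = 882.05  (< 1,520, feasible at tier 1)
EOQ₂ = √(2×42,890×234/25.7220) = 883.38  (< 1,520 → use Q = 1,520 at tier-2 price)
TC(tier 1 (EOQ₁), Q≈882.0) = €7,399,836.78
TC(tier 2, Q≈1,520.0) = €7,380,928.72
Minimum at tier 2: €7,380,928.72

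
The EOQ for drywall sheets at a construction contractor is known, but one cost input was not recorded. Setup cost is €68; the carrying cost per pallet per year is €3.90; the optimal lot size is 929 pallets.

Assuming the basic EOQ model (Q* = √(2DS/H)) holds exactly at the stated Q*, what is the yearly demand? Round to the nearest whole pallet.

24,749 pallets per year

From Q* = √(2DS/H) ⇒ Q*² = 2DS/H.
D = Q²H / (2S) = 929² × 3.9 / (2 × 68) = 24,748.97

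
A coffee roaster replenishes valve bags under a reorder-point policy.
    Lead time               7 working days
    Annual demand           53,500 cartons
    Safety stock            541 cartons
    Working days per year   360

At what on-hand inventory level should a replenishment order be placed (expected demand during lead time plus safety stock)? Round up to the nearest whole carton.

1,582 cartons

Daily demand d = 53,500 / 360 = 148.611 cartons/day
Demand during lead time = 148.611 × 7 = 1,040.28
Reorder point = 1,040.28 + 541 = 1,581.28 → round up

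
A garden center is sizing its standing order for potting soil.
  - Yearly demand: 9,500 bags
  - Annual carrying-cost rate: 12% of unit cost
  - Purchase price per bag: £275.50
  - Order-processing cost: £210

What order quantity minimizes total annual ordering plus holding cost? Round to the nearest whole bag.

H = i·C = 0.12 × £275.5 = £33.0600 per bag-year
EOQ = √(2DS/H) = √(2 × 9,500 × 210 / 33.06)
    = √(120,689.66) ≈ 347.40

347 bags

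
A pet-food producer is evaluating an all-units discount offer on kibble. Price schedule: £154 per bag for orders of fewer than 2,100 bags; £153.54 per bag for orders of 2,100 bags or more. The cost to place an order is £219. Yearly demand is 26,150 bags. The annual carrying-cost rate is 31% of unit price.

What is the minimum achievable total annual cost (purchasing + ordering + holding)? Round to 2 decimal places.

H₁ = 31%×£154 = £47.7400;  H₂ = 31%×£153.54 = £47.5974
EOQ₁ = √(2×26,150×219/47.7400) = 489.81  (< 2,100, feasible at tier 1)
EOQ₂ = √(2×26,150×219/47.5974) = 490.55  (< 2,100 → use Q = 2,100 at tier-2 price)
TC(tier 1 (EOQ₁), Q≈489.8) = £4,050,483.75
TC(tier 2, Q≈2,100.0) = £4,067,775.34
Minimum at tier 1 (EOQ₁): £4,050,483.75

£4,050,483.75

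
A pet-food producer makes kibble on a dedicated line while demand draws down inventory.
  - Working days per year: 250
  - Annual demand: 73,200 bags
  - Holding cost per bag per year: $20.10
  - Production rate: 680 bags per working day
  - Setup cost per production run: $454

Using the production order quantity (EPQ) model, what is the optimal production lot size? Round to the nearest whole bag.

2,410 bags

Daily demand d = 73,200/250 = 292.800; p = 680; 1 − d/p = 0.56941
EPQ = √(2DS / (H(1 − d/p)))
    = √(2 × 73,200 × 454 / (20.1 × 0.56941)) ≈ 2,409.83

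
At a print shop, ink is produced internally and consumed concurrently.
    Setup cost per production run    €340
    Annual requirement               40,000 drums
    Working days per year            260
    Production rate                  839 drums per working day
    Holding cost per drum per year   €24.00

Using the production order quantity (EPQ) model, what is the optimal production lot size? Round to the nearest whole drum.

Daily demand d = 40,000/260 = 153.846; p = 839; 1 − d/p = 0.81663
EPQ = √(2DS / (H(1 − d/p)))
    = √(2 × 40,000 × 340 / (24 × 0.81663)) ≈ 1,178.06

1,178 drums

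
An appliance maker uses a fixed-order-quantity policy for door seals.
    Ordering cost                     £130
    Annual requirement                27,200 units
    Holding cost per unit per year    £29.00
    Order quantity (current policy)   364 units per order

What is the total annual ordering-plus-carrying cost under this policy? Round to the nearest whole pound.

Orders/yr = 27,200/364 = 74.725; ordering cost = 74.725 × £130 = £9,714.29
Average inventory = 364/2 = 182; holding cost = 182 × £29 = £5,278.00
Total = £9,714.29 + £5,278.00 = £14,992.29

£14,992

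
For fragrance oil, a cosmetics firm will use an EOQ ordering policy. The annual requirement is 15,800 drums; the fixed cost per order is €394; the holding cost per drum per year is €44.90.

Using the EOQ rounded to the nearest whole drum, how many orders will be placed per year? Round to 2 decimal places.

29.98 orders per year

2DS/H = 2·15,800·394/44.9 = 277,291.76
EOQ = √277,291.76 ≈ 526.58 → Q = 527
N = D/Q = 15,800/527 ≈ 29.981 orders/yr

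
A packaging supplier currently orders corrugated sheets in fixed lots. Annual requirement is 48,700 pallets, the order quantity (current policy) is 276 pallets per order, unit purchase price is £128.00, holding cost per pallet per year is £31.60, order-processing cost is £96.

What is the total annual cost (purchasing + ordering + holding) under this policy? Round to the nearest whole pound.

Ordering: D/Q × S = 48,700/276 × £96 = £16,939.13
Holding:  Q/2 × H = 276/2 × £31.6 = £4,360.80
Purchase cost = D·C = 48,700 × 128 = £6,233,600.00
Total = £16,939.13 + £4,360.80 + £6,233,600.00 = £6,254,899.93

£6,254,900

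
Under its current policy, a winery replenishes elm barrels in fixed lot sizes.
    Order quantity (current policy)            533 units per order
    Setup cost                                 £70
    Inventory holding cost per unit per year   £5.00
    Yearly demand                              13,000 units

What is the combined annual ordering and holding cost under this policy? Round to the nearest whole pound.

Orders/yr = 13,000/533 = 24.390; ordering cost = 24.390 × £70 = £1,707.32
Average inventory = 533/2 = 266.5; holding cost = 266.5 × £5 = £1,332.50
Total = £1,707.32 + £1,332.50 = £3,039.82

£3,040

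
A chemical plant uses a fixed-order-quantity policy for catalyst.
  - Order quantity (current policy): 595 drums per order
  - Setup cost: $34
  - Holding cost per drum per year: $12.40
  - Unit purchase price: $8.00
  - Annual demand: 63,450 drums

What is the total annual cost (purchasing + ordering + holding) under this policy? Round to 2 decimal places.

$514,914.71

Ordering: D/Q × S = 63,450/595 × $34 = $3,625.71
Holding:  Q/2 × H = 595/2 × $12.4 = $3,689.00
Purchase cost = D·C = 63,450 × 8 = $507,600.00
Total = $3,625.71 + $3,689.00 + $507,600.00 = $514,914.71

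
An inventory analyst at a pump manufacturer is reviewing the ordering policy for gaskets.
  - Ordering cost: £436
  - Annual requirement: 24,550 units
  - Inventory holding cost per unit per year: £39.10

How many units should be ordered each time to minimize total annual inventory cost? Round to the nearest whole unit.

EOQ = √(2DS/H) = √(2 × 24,550 × 436 / 39.1)
    = √(547,508.95) ≈ 739.94

740 units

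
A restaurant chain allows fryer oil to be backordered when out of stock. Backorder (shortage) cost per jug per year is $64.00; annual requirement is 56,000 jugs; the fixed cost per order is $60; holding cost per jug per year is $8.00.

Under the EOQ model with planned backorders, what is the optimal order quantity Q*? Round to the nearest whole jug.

972 jugs

Basic EOQ = √(2·56,000·60/8) = 916.515
Backorder adjustment √((H+b)/b) = √((8+64)/64) = 1.0607
Q* = 916.515 × 1.0607 ≈ 972.11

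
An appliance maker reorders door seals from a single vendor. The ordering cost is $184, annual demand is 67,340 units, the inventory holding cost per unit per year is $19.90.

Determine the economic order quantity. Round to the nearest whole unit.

Q* = √(2·D·S / H) = √(2·67,340·184 / 19.9) = √1,245,282.4 ≈ 1,115.92

1,116 units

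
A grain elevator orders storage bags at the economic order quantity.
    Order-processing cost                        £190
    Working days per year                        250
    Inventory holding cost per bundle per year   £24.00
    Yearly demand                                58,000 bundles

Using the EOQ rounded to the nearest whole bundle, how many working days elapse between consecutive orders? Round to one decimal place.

EOQ = √(2DS/H) = √(2 × 58,000 × 190 / 24)
    = √(918,333.33) ≈ 958.30 → Q = 958 bundles
Days between orders = 250 / (D/Q) = 250 / 60.543 ≈ 4.129

4.1 days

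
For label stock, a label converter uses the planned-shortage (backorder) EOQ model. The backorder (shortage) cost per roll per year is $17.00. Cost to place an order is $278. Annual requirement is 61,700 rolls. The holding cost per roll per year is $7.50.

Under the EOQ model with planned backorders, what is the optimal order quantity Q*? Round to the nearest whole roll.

Q* = √(2DS/H) · √((H + b)/b)
   = √(2 × 61,700 × 278 / 7.5) · √((7.5 + 17) / 17)
   = 2,138.697 × 1.2005 ≈ 2,567.49

2,567 rolls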